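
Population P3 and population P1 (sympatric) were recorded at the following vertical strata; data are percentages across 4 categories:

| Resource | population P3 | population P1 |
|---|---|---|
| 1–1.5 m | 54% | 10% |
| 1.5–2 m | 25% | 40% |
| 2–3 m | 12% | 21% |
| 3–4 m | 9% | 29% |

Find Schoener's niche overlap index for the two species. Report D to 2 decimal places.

Convert percentages to proportions (divide by 100).
Σ|p₁ᵢ − p₂ᵢ| = 0.44 + 0.15 + 0.09 + 0.20 = 0.88
D = 1 − ½ × 0.88 = 1 − 0.440 = 0.5600

0.56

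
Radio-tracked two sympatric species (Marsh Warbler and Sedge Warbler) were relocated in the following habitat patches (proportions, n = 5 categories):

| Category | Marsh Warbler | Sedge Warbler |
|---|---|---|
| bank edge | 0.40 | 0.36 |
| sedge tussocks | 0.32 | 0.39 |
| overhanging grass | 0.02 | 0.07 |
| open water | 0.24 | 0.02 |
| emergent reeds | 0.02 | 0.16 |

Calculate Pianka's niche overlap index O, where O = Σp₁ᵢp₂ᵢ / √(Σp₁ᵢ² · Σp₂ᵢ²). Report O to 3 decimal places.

0.879

Σ p₁ᵢp₂ᵢ = 0.1440 + 0.1248 + 0.0014 + 0.0048 + 0.0032 = 0.2782
Σp_1ᵢ² = 0.40² + 0.32² + 0.02² + 0.24² + 0.02² = 0.1600 + 0.1024 + 0.0004 + 0.0576 + 0.0004 = 0.3208
Σp_2ᵢ² = 0.36² + 0.39² + 0.07² + 0.02² + 0.16² = 0.1296 + 0.1521 + 0.0049 + 0.0004 + 0.0256 = 0.3126
O = 0.2782 / √(0.3208 × 0.3126) = 0.2782 / 0.316673 = 0.87851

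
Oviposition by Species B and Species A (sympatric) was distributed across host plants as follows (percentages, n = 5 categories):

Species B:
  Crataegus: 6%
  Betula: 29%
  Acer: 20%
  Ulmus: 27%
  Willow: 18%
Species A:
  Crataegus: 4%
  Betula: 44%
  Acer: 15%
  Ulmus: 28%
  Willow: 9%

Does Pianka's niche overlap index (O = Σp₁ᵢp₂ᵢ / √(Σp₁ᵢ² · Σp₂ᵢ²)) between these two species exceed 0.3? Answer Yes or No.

Convert percentages to proportions (divide by 100).
Σ p₁ᵢp₂ᵢ = 0.0024 + 0.1276 + 0.0300 + 0.0756 + 0.0162 = 0.2518
Σp_1ᵢ² = 0.06² + 0.29² + 0.20² + 0.27² + 0.18² = 0.0036 + 0.0841 + 0.0400 + 0.0729 + 0.0324 = 0.2330
Σp_2ᵢ² = 0.04² + 0.44² + 0.15² + 0.28² + 0.09² = 0.0016 + 0.1936 + 0.0225 + 0.0784 + 0.0081 = 0.3042
O = 0.2518 / √(0.2330 × 0.3042) = 0.2518 / 0.26623 = 0.9458
O = 0.9458 > 0.3 → Yes.

Yes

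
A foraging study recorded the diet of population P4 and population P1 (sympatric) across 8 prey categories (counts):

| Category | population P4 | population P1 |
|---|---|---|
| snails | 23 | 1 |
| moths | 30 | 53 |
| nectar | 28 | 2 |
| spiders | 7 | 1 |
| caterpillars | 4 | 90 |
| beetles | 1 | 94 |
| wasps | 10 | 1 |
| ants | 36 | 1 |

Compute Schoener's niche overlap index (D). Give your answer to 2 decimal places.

Proportions for population P4 (n=139): 23/139=0.1655, 30/139=0.2158, 28/139=0.2014, 7/139=0.0504, 4/139=0.0288, 1/139=0.0072, 10/139=0.0719, 36/139=0.2590
Proportions for population P1 (n=243): 1/243=0.0041, 53/243=0.2181, 2/243=0.0082, 1/243=0.0041, 90/243=0.3704, 94/243=0.3868, 1/243=0.0041, 1/243=0.0041
Σ|p₁ᵢ − p₂ᵢ| = 0.1614 + 0.0023 + 0.1932 + 0.0463 + 0.3416 + 0.3796 + 0.0678 + 0.2549 = 1.4471
D = 1 − ½ × 1.4471 = 1 − 0.72355 = 0.27645

0.28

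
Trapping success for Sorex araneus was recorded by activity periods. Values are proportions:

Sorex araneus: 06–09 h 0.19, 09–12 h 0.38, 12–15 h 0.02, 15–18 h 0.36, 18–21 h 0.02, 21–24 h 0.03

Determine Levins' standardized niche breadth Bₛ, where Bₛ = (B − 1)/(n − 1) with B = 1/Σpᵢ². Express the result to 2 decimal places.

0.44

Σpᵢ² = 0.19² + 0.38² + 0.02² + 0.36² + 0.02² + 0.03² = 0.0361 + 0.1444 + 0.0004 + 0.1296 + 0.0004 + 0.0009 = 0.3118
B = 1 / 0.3118 = 3.2072
Bₛ = (B − 1)/(n − 1) = (3.2072 − 1)/(6 − 1) = 2.2072/5 = 0.4414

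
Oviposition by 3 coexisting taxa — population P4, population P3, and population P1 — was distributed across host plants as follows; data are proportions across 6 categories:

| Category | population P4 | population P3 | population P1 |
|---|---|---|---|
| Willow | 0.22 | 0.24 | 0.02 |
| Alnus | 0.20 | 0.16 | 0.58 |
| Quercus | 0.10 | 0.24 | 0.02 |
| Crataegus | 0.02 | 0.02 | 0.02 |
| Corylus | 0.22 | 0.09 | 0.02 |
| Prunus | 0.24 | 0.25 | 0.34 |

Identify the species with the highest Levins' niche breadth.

population P4

Σp_P4ᵢ² = 0.22² + 0.20² + 0.10² + 0.02² + 0.22² + 0.24² = 0.0484 + 0.0400 + 0.0100 + 0.0004 + 0.0484 + 0.0576 = 0.2048
B_P4 = 1 / 0.2048 = 4.8828
Σp_P3ᵢ² = 0.24² + 0.16² + 0.24² + 0.02² + 0.09² + 0.25² = 0.0576 + 0.0256 + 0.0576 + 0.0004 + 0.0081 + 0.0625 = 0.2118
B_P3 = 1 / 0.2118 = 4.7214
Σp_P1ᵢ² = 0.02² + 0.58² + 0.02² + 0.02² + 0.02² + 0.34² = 0.0004 + 0.3364 + 0.0004 + 0.0004 + 0.0004 + 0.1156 = 0.4536
B_P1 = 1 / 0.4536 = 2.2046
Highest B → broadest niche (most generalist): population P4 (B = 4.88).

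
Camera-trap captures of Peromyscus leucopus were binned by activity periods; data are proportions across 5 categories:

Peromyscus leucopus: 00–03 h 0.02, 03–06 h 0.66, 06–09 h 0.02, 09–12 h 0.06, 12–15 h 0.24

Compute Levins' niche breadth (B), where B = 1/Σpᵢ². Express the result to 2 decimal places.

2.01

Σpᵢ² = 0.02² + 0.66² + 0.02² + 0.06² + 0.24² = 0.0004 + 0.4356 + 0.0004 + 0.0036 + 0.0576 = 0.4976
B = 1 / 0.4976 = 2.0096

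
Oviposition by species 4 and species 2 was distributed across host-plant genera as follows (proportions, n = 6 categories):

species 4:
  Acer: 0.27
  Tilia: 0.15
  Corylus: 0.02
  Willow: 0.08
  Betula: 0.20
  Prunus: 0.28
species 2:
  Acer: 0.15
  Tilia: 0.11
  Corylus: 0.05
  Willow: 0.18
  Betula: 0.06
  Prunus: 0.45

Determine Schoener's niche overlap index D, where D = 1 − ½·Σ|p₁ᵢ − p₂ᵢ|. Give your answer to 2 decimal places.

0.70

Σ|p₁ᵢ − p₂ᵢ| = 0.12 + 0.04 + 0.03 + 0.10 + 0.14 + 0.17 = 0.60
D = 1 − ½ × 0.60 = 1 − 0.300 = 0.7000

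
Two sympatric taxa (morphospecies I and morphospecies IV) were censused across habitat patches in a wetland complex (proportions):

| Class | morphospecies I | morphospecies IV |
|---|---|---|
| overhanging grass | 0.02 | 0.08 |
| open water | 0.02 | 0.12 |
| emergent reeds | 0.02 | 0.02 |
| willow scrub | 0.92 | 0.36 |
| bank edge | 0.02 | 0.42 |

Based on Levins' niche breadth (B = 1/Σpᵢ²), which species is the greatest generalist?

morphospecies IV

Σp_Iᵢ² = 0.02² + 0.02² + 0.02² + 0.92² + 0.02² = 0.0004 + 0.0004 + 0.0004 + 0.8464 + 0.0004 = 0.8480
B_I = 1 / 0.8480 = 1.1792
Σp_IVᵢ² = 0.08² + 0.12² + 0.02² + 0.36² + 0.42² = 0.0064 + 0.0144 + 0.0004 + 0.1296 + 0.1764 = 0.3272
B_IV = 1 / 0.3272 = 3.0562
Highest B → broadest niche (most generalist): morphospecies IV (B = 3.06).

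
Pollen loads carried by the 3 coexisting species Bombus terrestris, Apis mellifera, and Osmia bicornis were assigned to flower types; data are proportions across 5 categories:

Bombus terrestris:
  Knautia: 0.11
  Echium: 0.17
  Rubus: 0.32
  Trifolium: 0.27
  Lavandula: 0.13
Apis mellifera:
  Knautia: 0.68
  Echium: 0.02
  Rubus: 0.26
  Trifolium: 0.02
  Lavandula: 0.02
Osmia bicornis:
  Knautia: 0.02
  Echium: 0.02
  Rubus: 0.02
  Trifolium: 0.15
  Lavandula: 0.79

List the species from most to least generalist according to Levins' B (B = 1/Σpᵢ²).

Bombus terrestris > Apis mellifera > Osmia bicornis

Σp_terrᵢ² = 0.11² + 0.17² + 0.32² + 0.27² + 0.13² = 0.0121 + 0.0289 + 0.1024 + 0.0729 + 0.0169 = 0.2332
B_terr = 1 / 0.2332 = 4.2882
Σp_mellᵢ² = 0.68² + 0.02² + 0.26² + 0.02² + 0.02² = 0.4624 + 0.0004 + 0.0676 + 0.0004 + 0.0004 = 0.5312
B_mell = 1 / 0.5312 = 1.8825
Σp_bicoᵢ² = 0.02² + 0.02² + 0.02² + 0.15² + 0.79² = 0.0004 + 0.0004 + 0.0004 + 0.0225 + 0.6241 = 0.6478
B_bico = 1 / 0.6478 = 1.5437
Ranking by B (broadest → narrowest): Bombus terrestris (4.29) > Apis mellifera (1.88) > Osmia bicornis (1.54)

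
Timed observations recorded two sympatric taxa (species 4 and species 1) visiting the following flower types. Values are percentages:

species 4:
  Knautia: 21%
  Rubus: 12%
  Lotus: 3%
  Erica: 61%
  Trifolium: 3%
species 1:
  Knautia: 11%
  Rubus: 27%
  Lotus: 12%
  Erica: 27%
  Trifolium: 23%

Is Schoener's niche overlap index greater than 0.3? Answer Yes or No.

Yes

Convert percentages to proportions (divide by 100).
Σ|p₁ᵢ − p₂ᵢ| = 0.10 + 0.15 + 0.09 + 0.34 + 0.20 = 0.88
D = 1 − ½ × 0.88 = 1 − 0.440 = 0.5600
D = 0.5600 > 0.3 → Yes.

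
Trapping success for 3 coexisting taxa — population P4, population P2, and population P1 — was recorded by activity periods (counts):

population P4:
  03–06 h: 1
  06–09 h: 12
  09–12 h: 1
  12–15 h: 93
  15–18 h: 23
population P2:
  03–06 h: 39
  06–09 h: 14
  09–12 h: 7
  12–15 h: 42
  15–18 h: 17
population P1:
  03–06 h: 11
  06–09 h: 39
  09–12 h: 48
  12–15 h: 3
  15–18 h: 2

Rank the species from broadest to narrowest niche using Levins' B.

population P2 > population P1 > population P4

Proportions for population P4 (n=130): 1/130=0.0077, 12/130=0.0923, 1/130=0.0077, 93/130=0.7154, 23/130=0.1769
Proportions for population P2 (n=119): 39/119=0.3277, 14/119=0.1176, 7/119=0.0588, 42/119=0.3529, 17/119=0.1429
Proportions for population P1 (n=103): 11/103=0.1068, 39/103=0.3786, 48/103=0.4660, 3/103=0.0291, 2/103=0.0194
Σp_P4ᵢ² = 0.0077² + 0.0923² + 0.0077² + 0.7154² + 0.1769² = 0.000059 + 0.008519 + 0.000059 + 0.511797 + 0.031294 = 0.551728
B_P4 = 1 / 0.551728 = 1.8125
Σp_P2ᵢ² = 0.3277² + 0.1176² + 0.0588² + 0.3529² + 0.1429² = 0.107387 + 0.013830 + 0.003457 + 0.124538 + 0.020420 = 0.269632
B_P2 = 1 / 0.269632 = 3.7088
Σp_P1ᵢ² = 0.1068² + 0.3786² + 0.4660² + 0.0291² + 0.0194² = 0.011406 + 0.143338 + 0.217156 + 0.000847 + 0.000376 = 0.373123
B_P1 = 1 / 0.373123 = 2.6801
Ranking by B (broadest → narrowest): population P2 (3.71) > population P1 (2.68) > population P4 (1.81)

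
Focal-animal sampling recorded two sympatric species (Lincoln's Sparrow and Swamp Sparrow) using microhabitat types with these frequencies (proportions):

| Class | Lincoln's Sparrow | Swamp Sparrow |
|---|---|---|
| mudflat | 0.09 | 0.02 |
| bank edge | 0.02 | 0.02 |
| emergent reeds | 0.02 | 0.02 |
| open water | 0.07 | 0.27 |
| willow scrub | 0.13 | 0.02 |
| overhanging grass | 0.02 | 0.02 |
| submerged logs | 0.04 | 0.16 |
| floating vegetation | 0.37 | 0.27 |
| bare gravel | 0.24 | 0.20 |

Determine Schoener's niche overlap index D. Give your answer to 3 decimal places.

Σ|p₁ᵢ − p₂ᵢ| = 0.07 + 0.00 + 0.00 + 0.20 + 0.11 + 0.00 + 0.12 + 0.10 + 0.04 = 0.64
D = 1 − ½ × 0.64 = 1 − 0.320 = 0.68000

0.680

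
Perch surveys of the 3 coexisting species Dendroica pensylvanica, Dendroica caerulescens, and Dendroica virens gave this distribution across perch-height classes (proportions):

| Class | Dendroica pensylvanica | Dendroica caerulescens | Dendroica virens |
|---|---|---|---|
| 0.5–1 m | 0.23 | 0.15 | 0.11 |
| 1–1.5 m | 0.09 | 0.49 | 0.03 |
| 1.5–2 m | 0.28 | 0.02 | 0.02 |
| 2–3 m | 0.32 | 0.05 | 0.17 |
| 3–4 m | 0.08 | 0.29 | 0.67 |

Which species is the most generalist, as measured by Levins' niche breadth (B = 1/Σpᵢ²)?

Σp_pensᵢ² = 0.23² + 0.09² + 0.28² + 0.32² + 0.08² = 0.0529 + 0.0081 + 0.0784 + 0.1024 + 0.0064 = 0.2482
B_pens = 1 / 0.2482 = 4.0290
Σp_caerᵢ² = 0.15² + 0.49² + 0.02² + 0.05² + 0.29² = 0.0225 + 0.2401 + 0.0004 + 0.0025 + 0.0841 = 0.3496
B_caer = 1 / 0.3496 = 2.8604
Σp_vireᵢ² = 0.11² + 0.03² + 0.02² + 0.17² + 0.67² = 0.0121 + 0.0009 + 0.0004 + 0.0289 + 0.4489 = 0.4912
B_vire = 1 / 0.4912 = 2.0358
Highest B → broadest niche (most generalist): Dendroica pensylvanica (B = 4.03).

Dendroica pensylvanica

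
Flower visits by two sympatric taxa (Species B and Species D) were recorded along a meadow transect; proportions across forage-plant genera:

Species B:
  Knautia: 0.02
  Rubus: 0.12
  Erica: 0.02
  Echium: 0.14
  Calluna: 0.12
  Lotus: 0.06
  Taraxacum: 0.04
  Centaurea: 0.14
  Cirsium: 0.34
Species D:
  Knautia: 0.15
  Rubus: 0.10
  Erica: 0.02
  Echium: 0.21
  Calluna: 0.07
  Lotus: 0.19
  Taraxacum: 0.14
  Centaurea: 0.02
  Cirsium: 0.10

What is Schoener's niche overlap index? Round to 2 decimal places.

0.57

Σ|p₁ᵢ − p₂ᵢ| = 0.13 + 0.02 + 0.00 + 0.07 + 0.05 + 0.13 + 0.10 + 0.12 + 0.24 = 0.86
D = 1 − ½ × 0.86 = 1 − 0.430 = 0.5700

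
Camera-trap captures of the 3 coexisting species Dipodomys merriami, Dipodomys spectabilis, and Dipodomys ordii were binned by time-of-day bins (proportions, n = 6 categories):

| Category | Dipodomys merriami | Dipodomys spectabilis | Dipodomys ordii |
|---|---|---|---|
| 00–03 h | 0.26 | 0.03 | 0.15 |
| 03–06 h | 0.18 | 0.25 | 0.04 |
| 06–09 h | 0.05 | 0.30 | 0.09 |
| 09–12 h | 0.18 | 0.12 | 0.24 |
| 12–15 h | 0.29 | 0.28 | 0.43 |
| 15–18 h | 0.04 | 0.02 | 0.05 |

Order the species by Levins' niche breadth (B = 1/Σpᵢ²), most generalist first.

Dipodomys merriami > Dipodomys spectabilis > Dipodomys ordii

Σp_merrᵢ² = 0.26² + 0.18² + 0.05² + 0.18² + 0.29² + 0.04² = 0.0676 + 0.0324 + 0.0025 + 0.0324 + 0.0841 + 0.0016 = 0.2206
B_merr = 1 / 0.2206 = 4.5331
Σp_specᵢ² = 0.03² + 0.25² + 0.30² + 0.12² + 0.28² + 0.02² = 0.0009 + 0.0625 + 0.0900 + 0.0144 + 0.0784 + 0.0004 = 0.2466
B_spec = 1 / 0.2466 = 4.0552
Σp_ordiᵢ² = 0.15² + 0.04² + 0.09² + 0.24² + 0.43² + 0.05² = 0.0225 + 0.0016 + 0.0081 + 0.0576 + 0.1849 + 0.0025 = 0.2772
B_ordi = 1 / 0.2772 = 3.6075
Ranking by B (broadest → narrowest): Dipodomys merriami (4.53) > Dipodomys spectabilis (4.06) > Dipodomys ordii (3.61)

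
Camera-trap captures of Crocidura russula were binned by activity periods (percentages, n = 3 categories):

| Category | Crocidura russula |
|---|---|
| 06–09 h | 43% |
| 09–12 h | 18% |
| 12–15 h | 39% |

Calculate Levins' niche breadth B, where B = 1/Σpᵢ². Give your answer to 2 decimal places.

Convert percentages to proportions (divide by 100).
Σpᵢ² = 0.43² + 0.18² + 0.39² = 0.1849 + 0.0324 + 0.1521 = 0.3694
B = 1 / 0.3694 = 2.7071

2.71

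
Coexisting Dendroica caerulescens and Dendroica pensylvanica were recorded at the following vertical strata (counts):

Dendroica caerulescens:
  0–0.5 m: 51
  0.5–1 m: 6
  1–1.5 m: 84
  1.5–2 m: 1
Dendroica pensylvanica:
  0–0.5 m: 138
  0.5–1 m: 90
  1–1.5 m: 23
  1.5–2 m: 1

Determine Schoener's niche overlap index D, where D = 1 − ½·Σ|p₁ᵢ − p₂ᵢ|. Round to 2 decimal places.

Proportions for Dendroica caerulescens (n=142): 51/142=0.3592, 6/142=0.0423, 84/142=0.5915, 1/142=0.0070
Proportions for Dendroica pensylvanica (n=252): 138/252=0.5476, 90/252=0.3571, 23/252=0.0913, 1/252=0.0040
Σ|p₁ᵢ − p₂ᵢ| = 0.1884 + 0.3148 + 0.5002 + 0.0030 = 1.0064
D = 1 − ½ × 1.0064 = 1 − 0.50320 = 0.49680

0.50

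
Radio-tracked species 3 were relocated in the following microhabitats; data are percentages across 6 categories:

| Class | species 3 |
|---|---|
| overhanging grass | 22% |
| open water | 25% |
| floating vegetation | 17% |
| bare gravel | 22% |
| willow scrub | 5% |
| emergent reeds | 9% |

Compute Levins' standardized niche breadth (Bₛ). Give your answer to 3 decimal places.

0.806

Convert percentages to proportions (divide by 100).
Σpᵢ² = 0.22² + 0.25² + 0.17² + 0.22² + 0.05² + 0.09² = 0.0484 + 0.0625 + 0.0289 + 0.0484 + 0.0025 + 0.0081 = 0.1988
B = 1 / 0.1988 = 5.03018
Bₛ = (B − 1)/(n − 1) = (5.03018 − 1)/(6 − 1) = 4.03018/5 = 0.80604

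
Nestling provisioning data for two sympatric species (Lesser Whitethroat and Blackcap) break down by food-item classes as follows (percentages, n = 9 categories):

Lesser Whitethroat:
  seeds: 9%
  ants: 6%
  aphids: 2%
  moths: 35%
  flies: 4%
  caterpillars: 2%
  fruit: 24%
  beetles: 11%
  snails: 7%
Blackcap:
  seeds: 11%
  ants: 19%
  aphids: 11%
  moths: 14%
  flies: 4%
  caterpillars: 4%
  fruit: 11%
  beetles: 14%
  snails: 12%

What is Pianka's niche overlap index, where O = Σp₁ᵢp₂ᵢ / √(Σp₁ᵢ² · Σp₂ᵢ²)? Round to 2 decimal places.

0.76

Convert percentages to proportions (divide by 100).
Σ p₁ᵢp₂ᵢ = 0.0099 + 0.0114 + 0.0022 + 0.0490 + 0.0016 + 0.0008 + 0.0264 + 0.0154 + 0.0084 = 0.1251
Σp_1ᵢ² = 0.09² + 0.06² + 0.02² + 0.35² + 0.04² + 0.02² + 0.24² + 0.11² + 0.07² = 0.0081 + 0.0036 + 0.0004 + 0.1225 + 0.0016 + 0.0004 + 0.0576 + 0.0121 + 0.0049 = 0.2112
Σp_2ᵢ² = 0.11² + 0.19² + 0.11² + 0.14² + 0.04² + 0.04² + 0.11² + 0.14² + 0.12² = 0.0121 + 0.0361 + 0.0121 + 0.0196 + 0.0016 + 0.0016 + 0.0121 + 0.0196 + 0.0144 = 0.1292
O = 0.1251 / √(0.2112 × 0.1292) = 0.1251 / 0.16519 = 0.7573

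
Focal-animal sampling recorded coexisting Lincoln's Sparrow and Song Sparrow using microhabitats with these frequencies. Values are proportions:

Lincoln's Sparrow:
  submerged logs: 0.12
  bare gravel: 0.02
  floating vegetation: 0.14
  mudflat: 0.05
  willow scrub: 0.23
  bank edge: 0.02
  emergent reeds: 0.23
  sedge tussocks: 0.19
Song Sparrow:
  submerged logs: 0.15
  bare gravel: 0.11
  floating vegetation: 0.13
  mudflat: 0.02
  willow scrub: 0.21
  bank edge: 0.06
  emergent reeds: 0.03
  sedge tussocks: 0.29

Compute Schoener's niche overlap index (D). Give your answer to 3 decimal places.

0.740

Σ|p₁ᵢ − p₂ᵢ| = 0.03 + 0.09 + 0.01 + 0.03 + 0.02 + 0.04 + 0.20 + 0.10 = 0.52
D = 1 − ½ × 0.52 = 1 − 0.260 = 0.74000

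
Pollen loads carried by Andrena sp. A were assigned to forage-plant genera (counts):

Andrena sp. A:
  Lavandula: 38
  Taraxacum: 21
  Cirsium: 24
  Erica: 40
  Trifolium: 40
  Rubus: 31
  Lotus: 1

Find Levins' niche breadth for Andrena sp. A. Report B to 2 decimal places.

5.74

Proportions for Andrena sp. A (n=195): 38/195=0.1949, 21/195=0.1077, 24/195=0.1231, 40/195=0.2051, 40/195=0.2051, 31/195=0.1590, 1/195=0.0051
Σpᵢ² = 0.1949² + 0.1077² + 0.1231² + 0.2051² + 0.2051² + 0.1590² + 0.0051² = 0.037986 + 0.011599 + 0.015154 + 0.042066 + 0.042066 + 0.025281 + 0.000026 = 0.174178
B = 1 / 0.174178 = 5.7413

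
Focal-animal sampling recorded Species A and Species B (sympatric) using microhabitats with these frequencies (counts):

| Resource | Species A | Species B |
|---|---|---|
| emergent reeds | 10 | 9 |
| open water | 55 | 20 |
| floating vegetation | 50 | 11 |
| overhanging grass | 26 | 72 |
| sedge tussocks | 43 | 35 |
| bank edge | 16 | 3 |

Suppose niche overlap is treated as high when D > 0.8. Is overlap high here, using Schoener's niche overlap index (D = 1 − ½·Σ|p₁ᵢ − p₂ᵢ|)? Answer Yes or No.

Proportions for Species A (n=200): 10/200=0.0500, 55/200=0.2750, 50/200=0.2500, 26/200=0.1300, 43/200=0.2150, 16/200=0.0800
Proportions for Species B (n=150): 9/150=0.0600, 20/150=0.1333, 11/150=0.0733, 72/150=0.4800, 35/150=0.2333, 3/150=0.0200
Σ|p₁ᵢ − p₂ᵢ| = 0.0100 + 0.1417 + 0.1767 + 0.3500 + 0.0183 + 0.0600 = 0.7567
D = 1 − ½ × 0.7567 = 1 − 0.37835 = 0.62165
D = 0.62165 < 0.8 → No.

No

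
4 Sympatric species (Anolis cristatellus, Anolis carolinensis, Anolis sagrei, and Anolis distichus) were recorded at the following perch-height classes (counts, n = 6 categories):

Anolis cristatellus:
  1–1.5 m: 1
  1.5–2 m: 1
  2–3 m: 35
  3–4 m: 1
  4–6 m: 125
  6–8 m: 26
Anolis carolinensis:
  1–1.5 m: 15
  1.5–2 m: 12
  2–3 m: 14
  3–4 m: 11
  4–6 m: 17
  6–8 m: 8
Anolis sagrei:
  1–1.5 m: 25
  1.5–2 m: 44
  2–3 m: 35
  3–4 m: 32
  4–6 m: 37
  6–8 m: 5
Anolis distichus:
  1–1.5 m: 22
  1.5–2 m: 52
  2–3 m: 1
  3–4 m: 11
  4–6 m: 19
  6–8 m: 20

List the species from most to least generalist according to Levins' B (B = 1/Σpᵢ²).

Proportions for Anolis cristatellus (n=189): 1/189=0.0053, 1/189=0.0053, 35/189=0.1852, 1/189=0.0053, 125/189=0.6614, 26/189=0.1376
Proportions for Anolis carolinensis (n=77): 15/77=0.1948, 12/77=0.1558, 14/77=0.1818, 11/77=0.1429, 17/77=0.2208, 8/77=0.1039
Proportions for Anolis sagrei (n=178): 25/178=0.1404, 44/178=0.2472, 35/178=0.1966, 32/178=0.1798, 37/178=0.2079, 5/178=0.0281
Proportions for Anolis distichus (n=125): 22/125=0.1760, 52/125=0.4160, 1/125=0.0080, 11/125=0.0880, 19/125=0.1520, 20/125=0.1600
Σp_crisᵢ² = 0.0053² + 0.0053² + 0.1852² + 0.0053² + 0.6614² + 0.1376² = 0.000028 + 0.000028 + 0.034299 + 0.000028 + 0.437450 + 0.018934 = 0.490767
B_cris = 1 / 0.490767 = 2.0376
Σp_caroᵢ² = 0.1948² + 0.1558² + 0.1818² + 0.1429² + 0.2208² + 0.1039² = 0.037947 + 0.024274 + 0.033051 + 0.020420 + 0.048753 + 0.010795 = 0.175240
B_caro = 1 / 0.175240 = 5.7065
Σp_sagrᵢ² = 0.1404² + 0.2472² + 0.1966² + 0.1798² + 0.2079² + 0.0281² = 0.019712 + 0.061108 + 0.038652 + 0.032328 + 0.043222 + 0.000790 = 0.195812
B_sagr = 1 / 0.195812 = 5.1069
Σp_distᵢ² = 0.1760² + 0.4160² + 0.0080² + 0.0880² + 0.1520² + 0.1600² = 0.030976 + 0.173056 + 0.000064 + 0.007744 + 0.023104 + 0.025600 = 0.260544
B_dist = 1 / 0.260544 = 3.8381
Ranking by B (broadest → narrowest): Anolis carolinensis (5.71) > Anolis sagrei (5.11) > Anolis distichus (3.84) > Anolis cristatellus (2.04)

Anolis carolinensis > Anolis sagrei > Anolis distichus > Anolis cristatellus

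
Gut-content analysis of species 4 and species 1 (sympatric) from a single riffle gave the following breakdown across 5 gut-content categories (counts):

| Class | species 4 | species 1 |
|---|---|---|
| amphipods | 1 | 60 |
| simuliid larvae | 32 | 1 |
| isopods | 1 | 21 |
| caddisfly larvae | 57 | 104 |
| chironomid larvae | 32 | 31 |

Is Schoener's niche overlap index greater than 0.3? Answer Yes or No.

Proportions for species 4 (n=123): 1/123=0.0081, 32/123=0.2602, 1/123=0.0081, 57/123=0.4634, 32/123=0.2602
Proportions for species 1 (n=217): 60/217=0.2765, 1/217=0.0046, 21/217=0.0968, 104/217=0.4793, 31/217=0.1429
Σ|p₁ᵢ − p₂ᵢ| = 0.2684 + 0.2556 + 0.0887 + 0.0159 + 0.1173 = 0.7459
D = 1 − ½ × 0.7459 = 1 − 0.37295 = 0.62705
D = 0.62705 > 0.3 → Yes.

Yes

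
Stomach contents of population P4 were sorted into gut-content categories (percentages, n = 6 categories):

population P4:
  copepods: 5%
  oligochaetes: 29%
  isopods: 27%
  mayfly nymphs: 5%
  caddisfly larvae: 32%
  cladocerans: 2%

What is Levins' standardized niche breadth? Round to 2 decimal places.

Convert percentages to proportions (divide by 100).
Σpᵢ² = 0.05² + 0.29² + 0.27² + 0.05² + 0.32² + 0.02² = 0.0025 + 0.0841 + 0.0729 + 0.0025 + 0.1024 + 0.0004 = 0.2648
B = 1 / 0.2648 = 3.7764
Bₛ = (B − 1)/(n − 1) = (3.7764 − 1)/(6 − 1) = 2.7764/5 = 0.5553

0.56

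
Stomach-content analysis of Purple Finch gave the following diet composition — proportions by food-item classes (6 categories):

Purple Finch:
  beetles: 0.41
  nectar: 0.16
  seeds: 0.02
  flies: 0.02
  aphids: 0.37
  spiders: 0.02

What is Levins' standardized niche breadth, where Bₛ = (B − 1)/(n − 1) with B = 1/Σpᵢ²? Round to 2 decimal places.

0.40

Σpᵢ² = 0.41² + 0.16² + 0.02² + 0.02² + 0.37² + 0.02² = 0.1681 + 0.0256 + 0.0004 + 0.0004 + 0.1369 + 0.0004 = 0.3318
B = 1 / 0.3318 = 3.0139
Bₛ = (B − 1)/(n − 1) = (3.0139 − 1)/(6 − 1) = 2.0139/5 = 0.4028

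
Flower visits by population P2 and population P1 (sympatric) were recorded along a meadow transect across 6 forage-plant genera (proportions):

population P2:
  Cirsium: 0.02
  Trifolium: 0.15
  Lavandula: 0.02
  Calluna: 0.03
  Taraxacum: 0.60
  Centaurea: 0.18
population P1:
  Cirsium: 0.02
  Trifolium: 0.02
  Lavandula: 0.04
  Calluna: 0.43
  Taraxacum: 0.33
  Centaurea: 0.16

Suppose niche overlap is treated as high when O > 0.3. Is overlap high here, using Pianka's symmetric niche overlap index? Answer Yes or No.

Yes

Σ p₁ᵢp₂ᵢ = 0.0004 + 0.0030 + 0.0008 + 0.0129 + 0.1980 + 0.0288 = 0.2439
Σp_1ᵢ² = 0.02² + 0.15² + 0.02² + 0.03² + 0.60² + 0.18² = 0.0004 + 0.0225 + 0.0004 + 0.0009 + 0.3600 + 0.0324 = 0.4166
Σp_2ᵢ² = 0.02² + 0.02² + 0.04² + 0.43² + 0.33² + 0.16² = 0.0004 + 0.0004 + 0.0016 + 0.1849 + 0.1089 + 0.0256 = 0.3218
O = 0.2439 / √(0.4166 × 0.3218) = 0.2439 / 0.36614 = 0.6661
O = 0.6661 > 0.3 → Yes.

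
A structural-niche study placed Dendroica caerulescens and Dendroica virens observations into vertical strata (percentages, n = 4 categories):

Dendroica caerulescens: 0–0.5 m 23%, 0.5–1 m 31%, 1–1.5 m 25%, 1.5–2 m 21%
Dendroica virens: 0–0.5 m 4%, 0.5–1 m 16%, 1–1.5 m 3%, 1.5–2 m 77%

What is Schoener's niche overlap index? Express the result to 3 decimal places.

0.440

Convert percentages to proportions (divide by 100).
Σ|p₁ᵢ − p₂ᵢ| = 0.19 + 0.15 + 0.22 + 0.56 = 1.12
D = 1 − ½ × 1.12 = 1 − 0.560 = 0.44000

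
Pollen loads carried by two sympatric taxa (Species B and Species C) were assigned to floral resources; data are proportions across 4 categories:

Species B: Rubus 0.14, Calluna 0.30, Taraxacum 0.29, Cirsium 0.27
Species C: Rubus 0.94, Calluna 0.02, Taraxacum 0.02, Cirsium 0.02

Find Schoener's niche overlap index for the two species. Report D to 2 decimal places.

Σ|p₁ᵢ − p₂ᵢ| = 0.80 + 0.28 + 0.27 + 0.25 = 1.60
D = 1 − ½ × 1.60 = 1 − 0.800 = 0.2000

0.20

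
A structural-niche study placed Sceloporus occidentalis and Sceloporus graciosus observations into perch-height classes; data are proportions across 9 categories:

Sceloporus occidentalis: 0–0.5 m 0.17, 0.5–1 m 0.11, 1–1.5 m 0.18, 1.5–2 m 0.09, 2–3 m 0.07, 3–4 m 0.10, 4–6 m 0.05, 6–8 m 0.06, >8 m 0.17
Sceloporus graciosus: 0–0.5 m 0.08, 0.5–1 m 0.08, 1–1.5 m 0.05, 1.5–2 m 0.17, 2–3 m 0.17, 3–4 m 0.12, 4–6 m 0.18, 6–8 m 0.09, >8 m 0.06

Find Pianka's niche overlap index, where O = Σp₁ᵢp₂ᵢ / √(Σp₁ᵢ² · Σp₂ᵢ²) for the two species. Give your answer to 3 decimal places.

0.724

Σ p₁ᵢp₂ᵢ = 0.0136 + 0.0088 + 0.0090 + 0.0153 + 0.0119 + 0.0120 + 0.0090 + 0.0054 + 0.0102 = 0.0952
Σp_1ᵢ² = 0.17² + 0.11² + 0.18² + 0.09² + 0.07² + 0.10² + 0.05² + 0.06² + 0.17² = 0.0289 + 0.0121 + 0.0324 + 0.0081 + 0.0049 + 0.0100 + 0.0025 + 0.0036 + 0.0289 = 0.1314
Σp_2ᵢ² = 0.08² + 0.08² + 0.05² + 0.17² + 0.17² + 0.12² + 0.18² + 0.09² + 0.06² = 0.0064 + 0.0064 + 0.0025 + 0.0289 + 0.0289 + 0.0144 + 0.0324 + 0.0081 + 0.0036 = 0.1316
O = 0.0952 / √(0.1314 × 0.1316) = 0.0952 / 0.131500 = 0.72395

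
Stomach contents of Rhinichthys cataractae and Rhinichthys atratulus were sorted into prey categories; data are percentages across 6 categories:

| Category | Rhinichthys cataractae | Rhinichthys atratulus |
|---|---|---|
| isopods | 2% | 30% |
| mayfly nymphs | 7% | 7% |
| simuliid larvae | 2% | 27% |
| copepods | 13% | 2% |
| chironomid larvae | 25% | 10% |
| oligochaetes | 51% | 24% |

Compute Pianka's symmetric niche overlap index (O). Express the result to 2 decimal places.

Convert percentages to proportions (divide by 100).
Σ p₁ᵢp₂ᵢ = 0.0060 + 0.0049 + 0.0054 + 0.0026 + 0.0250 + 0.1224 = 0.1663
Σp_1ᵢ² = 0.02² + 0.07² + 0.02² + 0.13² + 0.25² + 0.51² = 0.0004 + 0.0049 + 0.0004 + 0.0169 + 0.0625 + 0.2601 = 0.3452
Σp_2ᵢ² = 0.30² + 0.07² + 0.27² + 0.02² + 0.10² + 0.24² = 0.0900 + 0.0049 + 0.0729 + 0.0004 + 0.0100 + 0.0576 = 0.2358
O = 0.1663 / √(0.3452 × 0.2358) = 0.1663 / 0.28530 = 0.5829

0.58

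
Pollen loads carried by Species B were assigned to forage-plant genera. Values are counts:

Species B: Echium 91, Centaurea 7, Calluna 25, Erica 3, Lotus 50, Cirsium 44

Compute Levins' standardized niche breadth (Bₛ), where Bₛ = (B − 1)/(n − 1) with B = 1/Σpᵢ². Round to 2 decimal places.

0.52

Proportions for Species B (n=220): 91/220=0.4136, 7/220=0.0318, 25/220=0.1136, 3/220=0.0136, 50/220=0.2273, 44/220=0.2000
Σpᵢ² = 0.4136² + 0.0318² + 0.1136² + 0.0136² + 0.2273² + 0.2000² = 0.171065 + 0.001011 + 0.012905 + 0.000185 + 0.051665 + 0.040000 = 0.276831
B = 1 / 0.276831 = 3.6123
Bₛ = (B − 1)/(n − 1) = (3.6123 − 1)/(6 − 1) = 2.6123/5 = 0.5225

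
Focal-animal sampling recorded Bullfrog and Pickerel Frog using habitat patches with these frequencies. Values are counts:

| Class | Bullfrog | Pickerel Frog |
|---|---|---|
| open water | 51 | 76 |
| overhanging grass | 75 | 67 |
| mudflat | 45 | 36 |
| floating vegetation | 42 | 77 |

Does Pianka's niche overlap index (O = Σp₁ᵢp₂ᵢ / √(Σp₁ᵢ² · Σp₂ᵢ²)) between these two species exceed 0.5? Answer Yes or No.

Yes

Proportions for Bullfrog (n=213): 51/213=0.2394, 75/213=0.3521, 45/213=0.2113, 42/213=0.1972
Proportions for Pickerel Frog (n=256): 76/256=0.2969, 67/256=0.2617, 36/256=0.1406, 77/256=0.3008
Σ p₁ᵢp₂ᵢ = 0.071078 + 0.092145 + 0.029709 + 0.059318 = 0.252250
Σp_1ᵢ² = 0.2394² + 0.3521² + 0.2113² + 0.1972² = 0.057312 + 0.123974 + 0.044648 + 0.038888 = 0.264822
Σp_2ᵢ² = 0.2969² + 0.2617² + 0.1406² + 0.3008² = 0.088150 + 0.068487 + 0.019768 + 0.090481 = 0.266886
O = 0.252250 / √(0.264822 × 0.266886) = 0.252250 / 0.2658520 = 0.9488
O = 0.9488 > 0.5 → Yes.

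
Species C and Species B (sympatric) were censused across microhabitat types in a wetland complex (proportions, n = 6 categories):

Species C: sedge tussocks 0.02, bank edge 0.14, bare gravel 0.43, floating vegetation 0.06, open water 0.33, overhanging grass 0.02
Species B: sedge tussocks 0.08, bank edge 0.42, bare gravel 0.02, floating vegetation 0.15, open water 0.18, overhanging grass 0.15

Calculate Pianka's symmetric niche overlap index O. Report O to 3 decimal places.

0.488

Σ p₁ᵢp₂ᵢ = 0.0016 + 0.0588 + 0.0086 + 0.0090 + 0.0594 + 0.0030 = 0.1404
Σp_1ᵢ² = 0.02² + 0.14² + 0.43² + 0.06² + 0.33² + 0.02² = 0.0004 + 0.0196 + 0.1849 + 0.0036 + 0.1089 + 0.0004 = 0.3178
Σp_2ᵢ² = 0.08² + 0.42² + 0.02² + 0.15² + 0.18² + 0.15² = 0.0064 + 0.1764 + 0.0004 + 0.0225 + 0.0324 + 0.0225 = 0.2606
O = 0.1404 / √(0.3178 × 0.2606) = 0.1404 / 0.287782 = 0.48787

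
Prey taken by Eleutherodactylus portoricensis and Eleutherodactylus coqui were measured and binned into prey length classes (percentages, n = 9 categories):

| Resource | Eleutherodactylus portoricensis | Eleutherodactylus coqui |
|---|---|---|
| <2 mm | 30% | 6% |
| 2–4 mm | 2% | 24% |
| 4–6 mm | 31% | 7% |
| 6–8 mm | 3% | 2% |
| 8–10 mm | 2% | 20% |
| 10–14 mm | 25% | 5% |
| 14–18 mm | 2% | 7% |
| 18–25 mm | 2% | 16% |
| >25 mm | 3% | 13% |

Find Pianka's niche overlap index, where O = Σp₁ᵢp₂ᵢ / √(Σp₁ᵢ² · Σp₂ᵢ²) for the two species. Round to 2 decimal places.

0.35

Convert percentages to proportions (divide by 100).
Σ p₁ᵢp₂ᵢ = 0.0180 + 0.0048 + 0.0217 + 0.0006 + 0.0040 + 0.0125 + 0.0014 + 0.0032 + 0.0039 = 0.0701
Σp_1ᵢ² = 0.30² + 0.02² + 0.31² + 0.03² + 0.02² + 0.25² + 0.02² + 0.02² + 0.03² = 0.0900 + 0.0004 + 0.0961 + 0.0009 + 0.0004 + 0.0625 + 0.0004 + 0.0004 + 0.0009 = 0.2520
Σp_2ᵢ² = 0.06² + 0.24² + 0.07² + 0.02² + 0.20² + 0.05² + 0.07² + 0.16² + 0.13² = 0.0036 + 0.0576 + 0.0049 + 0.0004 + 0.0400 + 0.0025 + 0.0049 + 0.0256 + 0.0169 = 0.1564
O = 0.0701 / √(0.2520 × 0.1564) = 0.0701 / 0.19853 = 0.3531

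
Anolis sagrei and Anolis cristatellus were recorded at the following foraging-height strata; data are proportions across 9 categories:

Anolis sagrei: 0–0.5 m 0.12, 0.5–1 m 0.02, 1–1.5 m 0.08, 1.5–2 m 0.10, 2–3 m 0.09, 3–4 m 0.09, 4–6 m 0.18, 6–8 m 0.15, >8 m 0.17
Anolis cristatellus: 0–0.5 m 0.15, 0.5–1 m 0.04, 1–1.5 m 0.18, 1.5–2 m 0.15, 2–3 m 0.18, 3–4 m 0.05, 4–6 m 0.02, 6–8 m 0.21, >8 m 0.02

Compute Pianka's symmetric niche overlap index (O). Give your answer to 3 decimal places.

Σ p₁ᵢp₂ᵢ = 0.0180 + 0.0008 + 0.0144 + 0.0150 + 0.0162 + 0.0045 + 0.0036 + 0.0315 + 0.0034 = 0.1074
Σp_1ᵢ² = 0.12² + 0.02² + 0.08² + 0.10² + 0.09² + 0.09² + 0.18² + 0.15² + 0.17² = 0.0144 + 0.0004 + 0.0064 + 0.0100 + 0.0081 + 0.0081 + 0.0324 + 0.0225 + 0.0289 = 0.1312
Σp_2ᵢ² = 0.15² + 0.04² + 0.18² + 0.15² + 0.18² + 0.05² + 0.02² + 0.21² + 0.02² = 0.0225 + 0.0016 + 0.0324 + 0.0225 + 0.0324 + 0.0025 + 0.0004 + 0.0441 + 0.0004 = 0.1588
O = 0.1074 / √(0.1312 × 0.1588) = 0.1074 / 0.144342 = 0.74407

0.744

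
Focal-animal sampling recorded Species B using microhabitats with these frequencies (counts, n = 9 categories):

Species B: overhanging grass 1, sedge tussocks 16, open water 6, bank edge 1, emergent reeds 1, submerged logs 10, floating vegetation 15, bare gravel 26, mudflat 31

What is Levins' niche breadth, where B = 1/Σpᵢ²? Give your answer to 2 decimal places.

5.07

Proportions for Species B (n=107): 1/107=0.0093, 16/107=0.1495, 6/107=0.0561, 1/107=0.0093, 1/107=0.0093, 10/107=0.0935, 15/107=0.1402, 26/107=0.2430, 31/107=0.2897
Σpᵢ² = 0.0093² + 0.1495² + 0.0561² + 0.0093² + 0.0093² + 0.0935² + 0.1402² + 0.2430² + 0.2897² = 0.000086 + 0.022350 + 0.003147 + 0.000086 + 0.000086 + 0.008742 + 0.019656 + 0.059049 + 0.083926 = 0.197128
B = 1 / 0.197128 = 5.0728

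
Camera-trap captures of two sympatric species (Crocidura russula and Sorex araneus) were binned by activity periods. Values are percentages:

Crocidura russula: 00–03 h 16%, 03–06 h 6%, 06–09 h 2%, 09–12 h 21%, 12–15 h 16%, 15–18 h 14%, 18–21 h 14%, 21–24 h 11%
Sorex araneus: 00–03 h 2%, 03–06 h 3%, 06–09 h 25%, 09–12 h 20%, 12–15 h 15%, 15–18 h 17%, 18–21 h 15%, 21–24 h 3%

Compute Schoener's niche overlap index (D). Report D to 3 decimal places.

Convert percentages to proportions (divide by 100).
Σ|p₁ᵢ − p₂ᵢ| = 0.14 + 0.03 + 0.23 + 0.01 + 0.01 + 0.03 + 0.01 + 0.08 = 0.54
D = 1 − ½ × 0.54 = 1 − 0.270 = 0.73000

0.730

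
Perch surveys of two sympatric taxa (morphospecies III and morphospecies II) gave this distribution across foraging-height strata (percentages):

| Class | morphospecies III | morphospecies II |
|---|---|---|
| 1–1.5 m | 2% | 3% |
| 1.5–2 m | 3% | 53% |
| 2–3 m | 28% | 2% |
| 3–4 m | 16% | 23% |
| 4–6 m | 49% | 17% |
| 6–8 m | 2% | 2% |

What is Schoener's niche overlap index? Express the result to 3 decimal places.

0.420

Convert percentages to proportions (divide by 100).
Σ|p₁ᵢ − p₂ᵢ| = 0.01 + 0.50 + 0.26 + 0.07 + 0.32 + 0.00 = 1.16
D = 1 − ½ × 1.16 = 1 − 0.580 = 0.42000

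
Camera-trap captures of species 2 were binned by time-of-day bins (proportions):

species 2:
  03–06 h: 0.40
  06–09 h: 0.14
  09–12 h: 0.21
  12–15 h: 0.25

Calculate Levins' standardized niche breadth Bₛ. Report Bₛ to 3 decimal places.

0.831

Σpᵢ² = 0.40² + 0.14² + 0.21² + 0.25² = 0.1600 + 0.0196 + 0.0441 + 0.0625 = 0.2862
B = 1 / 0.2862 = 3.49406
Bₛ = (B − 1)/(n − 1) = (3.49406 − 1)/(4 − 1) = 2.49406/3 = 0.83135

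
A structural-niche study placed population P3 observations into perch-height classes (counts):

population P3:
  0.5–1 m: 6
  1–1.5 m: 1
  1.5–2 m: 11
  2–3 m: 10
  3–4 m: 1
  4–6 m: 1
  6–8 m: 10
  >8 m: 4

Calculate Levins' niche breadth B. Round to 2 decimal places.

5.15

Proportions for population P3 (n=44): 6/44=0.1364, 1/44=0.0227, 11/44=0.2500, 10/44=0.2273, 1/44=0.0227, 1/44=0.0227, 10/44=0.2273, 4/44=0.0909
Σpᵢ² = 0.1364² + 0.0227² + 0.2500² + 0.2273² + 0.0227² + 0.0227² + 0.2273² + 0.0909² = 0.018605 + 0.000515 + 0.062500 + 0.051665 + 0.000515 + 0.000515 + 0.051665 + 0.008263 = 0.194243
B = 1 / 0.194243 = 5.1482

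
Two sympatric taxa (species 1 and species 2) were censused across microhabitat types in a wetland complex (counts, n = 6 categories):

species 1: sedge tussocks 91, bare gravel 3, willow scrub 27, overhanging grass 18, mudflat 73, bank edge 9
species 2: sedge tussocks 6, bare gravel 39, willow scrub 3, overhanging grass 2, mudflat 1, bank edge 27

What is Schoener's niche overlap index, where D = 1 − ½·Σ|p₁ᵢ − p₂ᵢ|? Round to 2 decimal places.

Proportions for species 1 (n=221): 91/221=0.4118, 3/221=0.0136, 27/221=0.1222, 18/221=0.0814, 73/221=0.3303, 9/221=0.0407
Proportions for species 2 (n=78): 6/78=0.0769, 39/78=0.5000, 3/78=0.0385, 2/78=0.0256, 1/78=0.0128, 27/78=0.3462
Σ|p₁ᵢ − p₂ᵢ| = 0.3349 + 0.4864 + 0.0837 + 0.0558 + 0.3175 + 0.3055 = 1.5838
D = 1 − ½ × 1.5838 = 1 − 0.79190 = 0.20810

0.21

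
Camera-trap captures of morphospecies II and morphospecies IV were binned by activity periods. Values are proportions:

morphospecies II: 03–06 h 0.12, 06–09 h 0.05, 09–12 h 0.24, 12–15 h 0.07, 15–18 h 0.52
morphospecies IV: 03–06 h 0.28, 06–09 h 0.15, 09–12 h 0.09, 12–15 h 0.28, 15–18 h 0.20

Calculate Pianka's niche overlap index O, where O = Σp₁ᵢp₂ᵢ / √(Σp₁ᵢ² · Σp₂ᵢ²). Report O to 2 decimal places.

Σ p₁ᵢp₂ᵢ = 0.0336 + 0.0075 + 0.0216 + 0.0196 + 0.1040 = 0.1863
Σp_1ᵢ² = 0.12² + 0.05² + 0.24² + 0.07² + 0.52² = 0.0144 + 0.0025 + 0.0576 + 0.0049 + 0.2704 = 0.3498
Σp_2ᵢ² = 0.28² + 0.15² + 0.09² + 0.28² + 0.20² = 0.0784 + 0.0225 + 0.0081 + 0.0784 + 0.0400 = 0.2274
O = 0.1863 / √(0.3498 × 0.2274) = 0.1863 / 0.28204 = 0.6605

0.66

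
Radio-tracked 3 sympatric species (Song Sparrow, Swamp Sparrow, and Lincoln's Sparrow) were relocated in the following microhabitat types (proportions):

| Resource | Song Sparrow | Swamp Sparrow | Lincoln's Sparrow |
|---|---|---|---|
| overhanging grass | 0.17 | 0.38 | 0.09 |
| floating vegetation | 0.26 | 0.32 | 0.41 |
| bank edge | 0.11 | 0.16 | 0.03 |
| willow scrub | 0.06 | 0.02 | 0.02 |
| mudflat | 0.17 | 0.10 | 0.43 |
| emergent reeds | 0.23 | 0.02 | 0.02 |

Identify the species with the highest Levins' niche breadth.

Σp_Songᵢ² = 0.17² + 0.26² + 0.11² + 0.06² + 0.17² + 0.23² = 0.0289 + 0.0676 + 0.0121 + 0.0036 + 0.0289 + 0.0529 = 0.1940
B_Song = 1 / 0.1940 = 5.1546
Σp_Swamᵢ² = 0.38² + 0.32² + 0.16² + 0.02² + 0.10² + 0.02² = 0.1444 + 0.1024 + 0.0256 + 0.0004 + 0.0100 + 0.0004 = 0.2832
B_Swam = 1 / 0.2832 = 3.5311
Σp_Lincᵢ² = 0.09² + 0.41² + 0.03² + 0.02² + 0.43² + 0.02² = 0.0081 + 0.1681 + 0.0009 + 0.0004 + 0.1849 + 0.0004 = 0.3628
B_Linc = 1 / 0.3628 = 2.7563
Highest B → broadest niche (most generalist): Song Sparrow (B = 5.15).

Song Sparrow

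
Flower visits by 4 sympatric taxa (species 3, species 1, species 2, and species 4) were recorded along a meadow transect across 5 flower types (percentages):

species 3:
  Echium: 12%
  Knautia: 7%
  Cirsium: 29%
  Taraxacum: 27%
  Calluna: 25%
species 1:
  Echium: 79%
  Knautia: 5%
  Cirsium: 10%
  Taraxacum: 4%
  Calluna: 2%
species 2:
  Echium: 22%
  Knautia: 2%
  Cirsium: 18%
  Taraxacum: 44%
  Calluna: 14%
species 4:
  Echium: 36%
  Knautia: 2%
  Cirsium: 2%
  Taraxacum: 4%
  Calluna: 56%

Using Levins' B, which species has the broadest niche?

species 3

Convert percentages to proportions (divide by 100).
Σp_3ᵢ² = 0.12² + 0.07² + 0.29² + 0.27² + 0.25² = 0.0144 + 0.0049 + 0.0841 + 0.0729 + 0.0625 = 0.2388
B_3 = 1 / 0.2388 = 4.1876
Σp_1ᵢ² = 0.79² + 0.05² + 0.10² + 0.04² + 0.02² = 0.6241 + 0.0025 + 0.0100 + 0.0016 + 0.0004 = 0.6386
B_1 = 1 / 0.6386 = 1.5659
Σp_2ᵢ² = 0.22² + 0.02² + 0.18² + 0.44² + 0.14² = 0.0484 + 0.0004 + 0.0324 + 0.1936 + 0.0196 = 0.2944
B_2 = 1 / 0.2944 = 3.3967
Σp_4ᵢ² = 0.36² + 0.02² + 0.02² + 0.04² + 0.56² = 0.1296 + 0.0004 + 0.0004 + 0.0016 + 0.3136 = 0.4456
B_4 = 1 / 0.4456 = 2.2442
Highest B → broadest niche (most generalist): species 3 (B = 4.19).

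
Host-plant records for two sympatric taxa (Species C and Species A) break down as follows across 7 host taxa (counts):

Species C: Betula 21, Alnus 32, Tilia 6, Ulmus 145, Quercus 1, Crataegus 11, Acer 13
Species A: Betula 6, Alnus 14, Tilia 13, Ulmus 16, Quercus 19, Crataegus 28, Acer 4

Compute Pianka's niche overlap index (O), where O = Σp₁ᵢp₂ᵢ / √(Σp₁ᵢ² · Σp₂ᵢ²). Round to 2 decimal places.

0.52

Proportions for Species C (n=229): 21/229=0.0917, 32/229=0.1397, 6/229=0.0262, 145/229=0.6332, 1/229=0.0044, 11/229=0.0480, 13/229=0.0568
Proportions for Species A (n=100): 6/100=0.0600, 14/100=0.1400, 13/100=0.1300, 16/100=0.1600, 19/100=0.1900, 28/100=0.2800, 4/100=0.0400
Σ p₁ᵢp₂ᵢ = 0.005502 + 0.019558 + 0.003406 + 0.101312 + 0.000836 + 0.013440 + 0.002272 = 0.146326
Σp_1ᵢ² = 0.0917² + 0.1397² + 0.0262² + 0.6332² + 0.0044² + 0.0480² + 0.0568² = 0.008409 + 0.019516 + 0.000686 + 0.400942 + 0.000019 + 0.002304 + 0.003226 = 0.435102
Σp_2ᵢ² = 0.0600² + 0.1400² + 0.1300² + 0.1600² + 0.1900² + 0.2800² + 0.0400² = 0.003600 + 0.019600 + 0.016900 + 0.025600 + 0.036100 + 0.078400 + 0.001600 = 0.181800
O = 0.146326 / √(0.435102 × 0.181800) = 0.146326 / 0.2812500 = 0.5203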